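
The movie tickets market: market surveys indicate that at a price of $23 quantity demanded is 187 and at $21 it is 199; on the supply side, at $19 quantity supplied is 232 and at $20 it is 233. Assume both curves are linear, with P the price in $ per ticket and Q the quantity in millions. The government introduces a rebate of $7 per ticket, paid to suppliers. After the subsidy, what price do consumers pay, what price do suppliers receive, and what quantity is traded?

Consumers pay $15; suppliers receive $22; quantity = 235.

Demand slope: (199 − 187)/(21 − 23) = -6, so Qd = 325 − 6P.
Supply slope: (233 − 232)/(20 − 19) = 1, so Qs = P + 213.
Without the subsidy, 325 − 6P = P + 213 gives 7P = 112, so P* = $16 and Q* = 229.
With a per-unit subsidy paid to suppliers, each receives P + 7 per unit sold, so supply becomes Qs = (P + 7) + 213.
Solving gives Q = 235 with consumers paying $15 and suppliers receiving $22 (the $7 wedge).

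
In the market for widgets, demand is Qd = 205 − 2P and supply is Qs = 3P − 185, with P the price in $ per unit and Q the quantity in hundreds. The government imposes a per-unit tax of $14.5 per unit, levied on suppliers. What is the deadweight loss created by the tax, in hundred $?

Deadweight loss = $126.15 hundred.

Before the tax: set 205 − 2P = 3P − 185 → P* = $78, Q* = 49.
With the tax collected from suppliers, supply shifts: Qs = 3(P − 14.5) − 185.
New equilibrium: buyers pay $86.7, suppliers receive $72.2, Q = 31.6. (Wedge: Pb − Ps = 14.5.)
Quantity falls by |ΔQ| = |49 − 31.6| = 17.4.
DWL = ½ · t · |ΔQ| = ½ · 14.5 · 17.4 = $126.15.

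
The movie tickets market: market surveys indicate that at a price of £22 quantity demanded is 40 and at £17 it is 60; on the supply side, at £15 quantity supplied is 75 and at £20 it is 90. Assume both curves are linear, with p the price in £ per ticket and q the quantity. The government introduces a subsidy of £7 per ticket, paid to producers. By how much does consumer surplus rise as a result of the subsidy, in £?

Demand slope: (60 − 40)/(17 − 22) = -4, so qd = 128 − 4p.
Supply slope: (90 − 75)/(20 − 15) = 3, so qs = 3p + 30.
Without the subsidy, 128 − 4p = 3p + 30 gives 7p = 98, so p* = £14 and q* = 72.
With a per-unit subsidy paid to producers, each receives p + 7 per unit sold, so supply becomes qs = 3(p + 7) + 30.
New equilibrium: consumers pay £11, producers receive £18, q = 84. (Wedge: pb − ps = −7.)
ΔCS is the trapezoid between Q = 84 and Q = 72 of height £3: ½ · (72 + 84) · 3 = £234.

Consumer surplus rises by £234.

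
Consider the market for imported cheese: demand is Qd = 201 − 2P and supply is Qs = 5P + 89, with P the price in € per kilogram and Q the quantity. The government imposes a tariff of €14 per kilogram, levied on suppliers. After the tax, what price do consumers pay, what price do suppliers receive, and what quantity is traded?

Consumers pay €26; suppliers receive €12; quantity = 149.

Before the tax: set 201 − 2P = 5P + 89 → P* = €16, Q* = 169.
With the tax collected from suppliers, supply shifts: Qs = 5(P − 14) + 89.
New equilibrium: consumers pay €26, suppliers receive €12, Q = 149. (Wedge: Pb − Ps = 14.)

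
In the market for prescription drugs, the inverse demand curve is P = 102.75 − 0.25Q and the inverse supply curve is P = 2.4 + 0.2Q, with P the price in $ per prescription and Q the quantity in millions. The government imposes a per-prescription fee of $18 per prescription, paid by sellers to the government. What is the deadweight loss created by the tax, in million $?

Deadweight loss = $360 million.

Inverting to Q(P) form: Qd = 411 − 4P; Qs = 5P − 12.
Without the tax, 411 − 4P = 5P − 12 gives 9P = 423, so P* = $47 and Q* = 223.
With the tax collected from sellers, supply shifts: Qs = 5(P − 18) − 12.
New equilibrium: buyers pay $57, sellers receive $39, Q = 183. (Wedge: Pb − Ps = 18.)
Quantity falls by |ΔQ| = |223 − 183| = 40.
DWL = ½ · t · |ΔQ| = ½ · 18 · 40 = $360.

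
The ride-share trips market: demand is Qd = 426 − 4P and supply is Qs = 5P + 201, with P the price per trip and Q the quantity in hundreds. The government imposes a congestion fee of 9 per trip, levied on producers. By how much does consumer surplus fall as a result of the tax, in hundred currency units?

Consumer surplus falls by 1580 hundred.

Before the tax: set 426 − 4P = 5P + 201 → P* = 25, Q* = 326.
With the tax collected from producers, supply shifts: Qs = 5(P − 9) + 201.
Solving gives Q = 306 with consumers paying 30 and producers receiving 21 (the 9 wedge).
ΔCS is the trapezoid between Q = 306 and Q = 326 of height 5: ½ · (326 + 306) · 5 = 1580.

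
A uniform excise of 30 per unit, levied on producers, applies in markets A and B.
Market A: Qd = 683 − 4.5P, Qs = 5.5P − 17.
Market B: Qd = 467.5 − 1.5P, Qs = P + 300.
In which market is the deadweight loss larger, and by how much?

Market A: pre-tax P* = 70, Q* = 368; post-tax Q = 293.75; deadweight loss = 1113.75.
Market B: pre-tax P* = 67, Q* = 367; post-tax Q = 349; deadweight loss = 270.
Difference: 1113.75 vs 270 → market A is larger by 843.75.

Market A, by 843.75.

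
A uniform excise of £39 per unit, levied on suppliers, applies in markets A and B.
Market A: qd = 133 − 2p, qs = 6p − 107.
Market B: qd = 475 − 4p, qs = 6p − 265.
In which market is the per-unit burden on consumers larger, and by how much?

Market A, by £5.85.

Market A: pre-tax p* = £30, q* = 73; post-tax q = 14.5; per-unit burden on consumers = £29.25.
Market B: pre-tax p* = £74, q* = 179; post-tax q = 85.4; per-unit burden on consumers = £23.4.
Difference: £29.25 vs £23.4 → market A is larger by £5.85.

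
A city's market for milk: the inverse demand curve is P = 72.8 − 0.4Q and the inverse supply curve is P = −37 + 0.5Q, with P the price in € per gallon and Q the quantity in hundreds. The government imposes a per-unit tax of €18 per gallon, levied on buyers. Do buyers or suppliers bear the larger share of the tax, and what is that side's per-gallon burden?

Inverting to Q(P) form: Qd = 182 − 2.5P; Qs = 2P + 74.
Without the tax, 182 − 2.5P = 2P + 74 gives 4.5P = 108, so P* = €24 and Q* = 122.
With the tax collected from buyers, demand (in seller-price terms) shifts: Qd = 182 − 2.5(P + 18).
Solving gives Q = 102 with buyers paying €32 and suppliers receiving €14 (the €18 wedge).
Per-gallon burden: buyers €8, suppliers €10.
Suppliers take the larger share because supply is less price-elastic here (demand slope 2.5 vs supply slope 2).
The less price-elastic side of the market bears the larger share of a per-unit tax.

Suppliers bear the larger share: €10 per gallon.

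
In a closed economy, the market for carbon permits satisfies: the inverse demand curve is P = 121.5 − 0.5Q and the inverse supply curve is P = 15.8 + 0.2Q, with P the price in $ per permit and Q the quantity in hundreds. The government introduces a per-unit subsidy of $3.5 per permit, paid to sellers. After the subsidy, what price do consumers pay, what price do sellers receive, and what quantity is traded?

Consumers pay $43.5; sellers receive $47; quantity = 156.

Rewrite in direct form: Qd = 243 − 2P and Qs = 5P − 79.
Without the subsidy, 243 − 2P = 5P − 79 gives 7P = 322, so P* = $46 and Q* = 151.
With a per-unit subsidy paid to sellers, each receives P + 3.5 per unit sold, so supply becomes Qs = 5(P + 3.5) − 79.
New equilibrium: consumers pay $43.5, sellers receive $47, Q = 156. (Wedge: Pb − Ps = −3.5.)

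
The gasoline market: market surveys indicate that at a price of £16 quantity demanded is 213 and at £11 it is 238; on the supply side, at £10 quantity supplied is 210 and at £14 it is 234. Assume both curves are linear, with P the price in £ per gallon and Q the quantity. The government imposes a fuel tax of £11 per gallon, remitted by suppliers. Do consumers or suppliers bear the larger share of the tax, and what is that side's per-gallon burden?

Demand slope: (238 − 213)/(11 − 16) = -5, so Qd = 293 − 5P.
Supply slope: (234 − 210)/(14 − 10) = 6, so Qs = 6P + 150.
Before the tax: set 293 − 5P = 6P + 150 → P* = £13, Q* = 228.
With the tax collected from suppliers, supply shifts: Qs = 6(P − 11) + 150.
Solving gives Q = 198 with consumers paying £19 and suppliers receiving £8 (the £11 wedge).
Per-gallon burden: consumers £6, suppliers £5.
Consumers take the larger share because demand is less price-elastic here (demand slope 5 vs supply slope 6).

Consumers bear the larger share: £6 per gallon.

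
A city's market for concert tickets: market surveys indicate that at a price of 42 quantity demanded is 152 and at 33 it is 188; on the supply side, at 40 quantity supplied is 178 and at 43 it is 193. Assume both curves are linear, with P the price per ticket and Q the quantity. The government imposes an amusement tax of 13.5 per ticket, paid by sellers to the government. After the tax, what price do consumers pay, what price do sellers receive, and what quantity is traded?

Demand slope: (188 − 152)/(33 − 42) = -4, so Qd = 320 − 4P.
Supply slope: (193 − 178)/(43 − 40) = 5, so Qs = 5P − 22.
Without the tax, 320 − 4P = 5P − 22 gives 9P = 342, so P* = 38 and Q* = 168.
With the tax collected from sellers, supply shifts: Qs = 5(P − 13.5) − 22.
Solving gives Q = 138 with consumers paying 45.5 and sellers receiving 32 (the 13.5 wedge).
The less price-elastic side of the market bears the larger share of a per-unit tax.

Consumers pay 45.5; sellers receive 32; quantity = 138.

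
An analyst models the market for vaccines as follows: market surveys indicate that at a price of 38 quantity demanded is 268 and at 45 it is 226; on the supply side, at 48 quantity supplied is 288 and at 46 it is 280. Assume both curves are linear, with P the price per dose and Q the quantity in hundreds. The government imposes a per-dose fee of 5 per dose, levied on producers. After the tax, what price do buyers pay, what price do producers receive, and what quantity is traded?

Demand slope: (226 − 268)/(45 − 38) = -6, so Qd = 496 − 6P.
Supply slope: (280 − 288)/(46 − 48) = 4, so Qs = 4P + 96.
Before the tax: set 496 − 6P = 4P + 96 → P* = 40, Q* = 256.
With the tax collected from producers, supply shifts: Qs = 4(P − 5) + 96.
New equilibrium: buyers pay 42, producers receive 37, Q = 244. (Wedge: Pb − Ps = 5.)
The less price-elastic side of the market bears the larger share of a per-unit tax.

Buyers pay 42; producers receive 37; quantity = 244.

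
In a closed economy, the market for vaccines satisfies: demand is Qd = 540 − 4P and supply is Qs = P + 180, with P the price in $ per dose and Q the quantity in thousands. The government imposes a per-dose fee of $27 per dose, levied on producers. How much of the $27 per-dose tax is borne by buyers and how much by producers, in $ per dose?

Without the tax, 540 − 4P = P + 180 gives 5P = 360, so P* = $72 and Q* = 252.
With the tax collected from producers, supply shifts: Qs = (P − 27) + 180.
New equilibrium: buyers pay $77.4, producers receive $50.4, Q = 230.4. (Wedge: Pb − Ps = 27.)
Burden on buyers: $5.4; on producers: $21.6. (They sum to $27.)

Buyers bear $5.4 per dose; producers bear $21.6 per dose.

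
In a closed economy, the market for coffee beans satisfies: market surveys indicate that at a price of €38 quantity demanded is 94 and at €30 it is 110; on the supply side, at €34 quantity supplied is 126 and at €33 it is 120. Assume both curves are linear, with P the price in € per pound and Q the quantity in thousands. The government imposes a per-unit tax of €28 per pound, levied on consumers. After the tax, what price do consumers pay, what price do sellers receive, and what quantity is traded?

Demand slope: (110 − 94)/(30 − 38) = -2, so Qd = 170 − 2P.
Supply slope: (120 − 126)/(33 − 34) = 6, so Qs = 6P − 78.
Before the tax: set 170 − 2P = 6P − 78 → P* = €31, Q* = 108.
With the tax collected from consumers, demand (in seller-price terms) shifts: Qd = 170 − 2(P + 28).
New equilibrium: consumers pay €52, sellers receive €24, Q = 66. (Wedge: Pb − Ps = 28.)

Consumers pay €52; sellers receive €24; quantity = 66.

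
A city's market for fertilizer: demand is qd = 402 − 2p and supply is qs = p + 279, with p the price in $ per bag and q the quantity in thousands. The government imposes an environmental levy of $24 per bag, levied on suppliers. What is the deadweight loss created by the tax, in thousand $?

Deadweight loss = $192 thousand.

Without the tax, 402 − 2p = p + 279 gives 3p = 123, so p* = $41 and q* = 320.
With the tax collected from suppliers, supply shifts: qs = (p − 24) + 279.
Solving gives q = 304 with consumers paying $49 and suppliers receiving $25 (the $24 wedge).
Quantity falls by |ΔQ| = |320 − 304| = 16.
DWL = ½ · t · |ΔQ| = ½ · 24 · 16 = $192.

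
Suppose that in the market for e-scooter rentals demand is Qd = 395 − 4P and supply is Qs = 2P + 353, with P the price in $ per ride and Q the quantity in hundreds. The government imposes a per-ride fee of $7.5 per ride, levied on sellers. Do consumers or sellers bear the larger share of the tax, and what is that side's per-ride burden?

Sellers bear the larger share: $5 per ride.

Without the tax, 395 − 4P = 2P + 353 gives 6P = 42, so P* = $7 and Q* = 367.
With the tax collected from sellers, supply shifts: Qs = 2(P − 7.5) + 353.
New equilibrium: consumers pay $9.5, sellers receive $2, Q = 357. (Wedge: Pb − Ps = 7.5.)
Per-ride burden: consumers $2.5, sellers $5.
Sellers take the larger share because supply is less price-elastic here (demand slope 4 vs supply slope 2).
The less price-elastic side of the market bears the larger share of a per-unit tax.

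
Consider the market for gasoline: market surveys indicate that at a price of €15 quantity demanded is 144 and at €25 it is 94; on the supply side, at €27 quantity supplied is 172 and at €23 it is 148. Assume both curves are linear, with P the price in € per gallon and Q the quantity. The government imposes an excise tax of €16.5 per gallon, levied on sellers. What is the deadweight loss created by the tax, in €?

Demand slope: (94 − 144)/(25 − 15) = -5, so Qd = 219 − 5P.
Supply slope: (148 − 172)/(23 − 27) = 6, so Qs = 6P + 10.
Before the tax: set 219 − 5P = 6P + 10 → P* = €19, Q* = 124.
With the tax collected from sellers, supply shifts: Qs = 6(P − 16.5) + 10.
New equilibrium: consumers pay €28, sellers receive €11.5, Q = 79. (Wedge: Pb − Ps = 16.5.)
Quantity falls by |ΔQ| = |124 − 79| = 45.
DWL = ½ · t · |ΔQ| = ½ · 16.5 · 45 = €371.25.

Deadweight loss = €371.25.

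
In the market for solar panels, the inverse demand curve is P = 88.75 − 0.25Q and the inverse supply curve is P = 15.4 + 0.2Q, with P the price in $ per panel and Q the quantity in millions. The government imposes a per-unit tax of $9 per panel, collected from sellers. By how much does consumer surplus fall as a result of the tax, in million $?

Rewrite in direct form: Qd = 355 − 4P and Qs = 5P − 77.
Before the tax: set 355 − 4P = 5P − 77 → P* = $48, Q* = 163.
With the tax collected from sellers, supply shifts: Qs = 5(P − 9) − 77.
New equilibrium: consumers pay $53, sellers receive $44, Q = 143. (Wedge: Pb − Ps = 9.)
ΔCS is the trapezoid between Q = 143 and Q = 163 of height $5: ½ · (163 + 143) · 5 = $765.

Consumer surplus falls by $765 million.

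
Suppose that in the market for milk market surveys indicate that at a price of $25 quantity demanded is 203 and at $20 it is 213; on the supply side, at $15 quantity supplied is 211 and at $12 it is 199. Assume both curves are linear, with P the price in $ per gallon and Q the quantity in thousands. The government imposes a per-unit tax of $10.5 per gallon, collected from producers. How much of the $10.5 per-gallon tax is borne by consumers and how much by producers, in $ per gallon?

Demand slope: (213 − 203)/(20 − 25) = -2, so Qd = 253 − 2P.
Supply slope: (199 − 211)/(12 − 15) = 4, so Qs = 4P + 151.
Before the tax: set 253 − 2P = 4P + 151 → P* = $17, Q* = 219.
With the tax collected from producers, supply shifts: Qs = 4(P − 10.5) + 151.
Solving gives Q = 205 with consumers paying $24 and producers receiving $13.5 (the $10.5 wedge).
Burden on consumers: $7; on producers: $3.5. (They sum to $10.5.)
The less price-elastic side of the market bears the larger share of a per-unit tax.

Consumers bear $7 per gallon; producers bear $3.5 per gallon.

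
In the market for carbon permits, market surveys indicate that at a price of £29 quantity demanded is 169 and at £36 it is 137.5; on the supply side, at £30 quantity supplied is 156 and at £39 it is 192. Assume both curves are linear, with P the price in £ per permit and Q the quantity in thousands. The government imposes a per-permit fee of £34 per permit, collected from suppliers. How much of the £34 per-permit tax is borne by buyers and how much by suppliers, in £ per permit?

Buyers bear £16 per permit; suppliers bear £18 per permit.

Demand slope: (137.5 − 169)/(36 − 29) = -4.5, so Qd = 299.5 − 4.5P.
Supply slope: (192 − 156)/(39 − 30) = 4, so Qs = 4P + 36.
Without the tax, 299.5 − 4.5P = 4P + 36 gives 8.5P = 263.5, so P* = £31 and Q* = 160.
With the tax collected from suppliers, supply shifts: Qs = 4(P − 34) + 36.
Solving gives Q = 88 with buyers paying £47 and suppliers receiving £13 (the £34 wedge).
Burden on buyers: £16; on suppliers: £18. (They sum to £34.)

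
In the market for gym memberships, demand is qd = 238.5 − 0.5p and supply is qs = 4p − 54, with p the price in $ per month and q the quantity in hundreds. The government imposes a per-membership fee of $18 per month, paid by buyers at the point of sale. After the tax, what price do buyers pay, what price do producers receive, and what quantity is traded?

Without the tax, 238.5 − 0.5p = 4p − 54 gives 4.5p = 292.5, so p* = $65 and q* = 206.
With the tax collected from buyers, demand (in seller-price terms) shifts: qd = 238.5 − 0.5(p + 18).
New equilibrium: buyers pay $81, producers receive $63, q = 198. (Wedge: pb − ps = 18.)
The less price-elastic side of the market bears the larger share of a per-unit tax.

Buyers pay $81; producers receive $63; quantity = 198.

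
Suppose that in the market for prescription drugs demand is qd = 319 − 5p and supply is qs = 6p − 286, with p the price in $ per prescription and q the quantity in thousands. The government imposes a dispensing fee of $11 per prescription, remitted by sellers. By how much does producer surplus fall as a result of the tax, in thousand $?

Producer surplus falls by $145 thousand.

Without the tax, 319 − 5p = 6p − 286 gives 11p = 605, so p* = $55 and q* = 44.
With the tax collected from sellers, supply shifts: qs = 6(p − 11) − 286.
Solving gives q = 14 with consumers paying $61 and sellers receiving $50 (the $11 wedge).
ΔPS is the trapezoid between Q = 14 and Q = 44 of height $5: ½ · (44 + 14) · 5 = $145.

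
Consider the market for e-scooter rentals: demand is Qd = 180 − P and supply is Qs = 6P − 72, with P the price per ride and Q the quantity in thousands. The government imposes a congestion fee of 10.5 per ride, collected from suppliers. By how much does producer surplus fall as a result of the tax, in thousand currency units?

Before the tax: set 180 − P = 6P − 72 → P* = 36, Q* = 144.
With the tax collected from suppliers, supply shifts: Qs = 6(P − 10.5) − 72.
New equilibrium: buyers pay 45, suppliers receive 34.5, Q = 135. (Wedge: Pb − Ps = 10.5.)
ΔPS is the trapezoid between Q = 135 and Q = 144 of height 1.5: ½ · (144 + 135) · 1.5 = 209.25.

Producer surplus falls by 209.25 thousand.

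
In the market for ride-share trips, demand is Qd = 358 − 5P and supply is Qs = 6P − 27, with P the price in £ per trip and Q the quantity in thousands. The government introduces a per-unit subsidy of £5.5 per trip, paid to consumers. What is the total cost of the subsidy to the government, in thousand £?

Without the subsidy, 358 − 5P = 6P − 27 gives 11P = 385, so P* = £35 and Q* = 183.
With a per-unit subsidy paid to consumers, each effectively pays P − 5.5, so demand becomes Qd = 358 − 5(P − 5.5).
New equilibrium: consumers pay £32, producers receive £37.5, Q = 198. (Wedge: Pb − Ps = −5.5.)
Outlay = t · Q = 5.5 · 198 = £1089.

Government outlay = £1089 thousand.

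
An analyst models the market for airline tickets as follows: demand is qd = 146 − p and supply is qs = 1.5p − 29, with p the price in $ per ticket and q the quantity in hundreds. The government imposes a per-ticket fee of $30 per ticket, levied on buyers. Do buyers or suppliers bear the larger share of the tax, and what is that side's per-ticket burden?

Buyers bear the larger share: $18 per ticket.

Before the tax: set 146 − p = 1.5p − 29 → p* = $70, q* = 76.
With the tax collected from buyers, demand (in seller-price terms) shifts: qd = 146 − (p + 30).
New equilibrium: buyers pay $88, suppliers receive $58, q = 58. (Wedge: pb − ps = 30.)
Per-ticket burden: buyers $18, suppliers $12.
Buyers take the larger share because demand is less price-elastic here (demand slope 1 vs supply slope 1.5).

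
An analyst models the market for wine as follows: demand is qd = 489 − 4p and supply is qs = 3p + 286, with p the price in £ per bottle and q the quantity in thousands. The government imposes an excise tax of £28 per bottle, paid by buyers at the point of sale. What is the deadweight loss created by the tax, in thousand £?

Before the tax: set 489 − 4p = 3p + 286 → p* = £29, q* = 373.
With the tax collected from buyers, demand (in seller-price terms) shifts: qd = 489 − 4(p + 28).
New equilibrium: buyers pay £41, sellers receive £13, q = 325. (Wedge: pb − ps = 28.)
Quantity falls by |ΔQ| = |373 − 325| = 48.
DWL = ½ · t · |ΔQ| = ½ · 28 · 48 = £672.

Deadweight loss = £672 thousand.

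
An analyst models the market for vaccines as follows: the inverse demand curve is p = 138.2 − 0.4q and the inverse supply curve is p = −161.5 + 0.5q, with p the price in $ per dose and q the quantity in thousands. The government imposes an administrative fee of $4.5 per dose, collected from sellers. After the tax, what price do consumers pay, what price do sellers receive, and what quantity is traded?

Consumers pay $7; sellers receive $2.5; quantity = 328.

Inverting to q(p) form: qd = 345.5 − 2.5p; qs = 2p + 323.
Before the tax: set 345.5 − 2.5p = 2p + 323 → p* = $5, q* = 333.
With the tax collected from sellers, supply shifts: qs = 2(p − 4.5) + 323.
New equilibrium: consumers pay $7, sellers receive $2.5, q = 328. (Wedge: pb − ps = 4.5.)
The less price-elastic side of the market bears the larger share of a per-unit tax.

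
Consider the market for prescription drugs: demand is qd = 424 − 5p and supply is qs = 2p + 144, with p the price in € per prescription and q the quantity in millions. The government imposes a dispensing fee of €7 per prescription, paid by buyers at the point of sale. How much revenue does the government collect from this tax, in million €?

Without the tax, 424 − 5p = 2p + 144 gives 7p = 280, so p* = €40 and q* = 224.
With the tax collected from buyers, demand (in seller-price terms) shifts: qd = 424 − 5(p + 7).
Solving gives q = 214 with buyers paying €42 and sellers receiving €35 (the €7 wedge).
Revenue = t · Q = 7 · 214 = €1498.

Tax revenue = €1498 million.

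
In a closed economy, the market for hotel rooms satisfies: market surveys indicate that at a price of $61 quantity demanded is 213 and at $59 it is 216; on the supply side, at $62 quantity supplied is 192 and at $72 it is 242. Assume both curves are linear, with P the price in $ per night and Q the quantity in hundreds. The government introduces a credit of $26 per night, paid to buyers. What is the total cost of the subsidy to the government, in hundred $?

Demand slope: (216 − 213)/(59 − 61) = -1.5, so Qd = 304.5 − 1.5P.
Supply slope: (242 − 192)/(72 − 62) = 5, so Qs = 5P − 118.
Without the subsidy, 304.5 − 1.5P = 5P − 118 gives 6.5P = 422.5, so P* = $65 and Q* = 207.
With a per-unit subsidy paid to buyers, each effectively pays P − 26, so demand becomes Qd = 304.5 − 1.5(P − 26).
New equilibrium: buyers pay $45, suppliers receive $71, Q = 237. (Wedge: Pb − Ps = −26.)
Outlay = t · Q = 26 · 237 = $6162.

Government outlay = $6162 hundred.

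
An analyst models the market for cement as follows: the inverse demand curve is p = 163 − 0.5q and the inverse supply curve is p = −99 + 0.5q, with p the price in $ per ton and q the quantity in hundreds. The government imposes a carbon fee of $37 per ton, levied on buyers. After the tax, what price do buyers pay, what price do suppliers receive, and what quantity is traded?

Buyers pay $50.5; suppliers receive $13.5; quantity = 225.

Rewrite in direct form: qd = 326 − 2p and qs = 2p + 198.
Without the tax, 326 − 2p = 2p + 198 gives 4p = 128, so p* = $32 and q* = 262.
With the tax collected from buyers, demand (in seller-price terms) shifts: qd = 326 − 2(p + 37).
New equilibrium: buyers pay $50.5, suppliers receive $13.5, q = 225. (Wedge: pb − ps = 37.)
The less price-elastic side of the market bears the larger share of a per-unit tax.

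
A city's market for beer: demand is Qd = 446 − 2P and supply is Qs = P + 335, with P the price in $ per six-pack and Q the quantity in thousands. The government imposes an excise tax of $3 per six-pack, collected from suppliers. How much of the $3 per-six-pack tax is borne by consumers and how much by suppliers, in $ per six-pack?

Without the tax, 446 − 2P = P + 335 gives 3P = 111, so P* = $37 and Q* = 372.
With the tax collected from suppliers, supply shifts: Qs = (P − 3) + 335.
Solving gives Q = 370 with consumers paying $38 and suppliers receiving $35 (the $3 wedge).
Burden on consumers: $1; on suppliers: $2. (They sum to $3.)
The less price-elastic side of the market bears the larger share of a per-unit tax.

Consumers bear $1 per six-pack; suppliers bear $2 per six-pack.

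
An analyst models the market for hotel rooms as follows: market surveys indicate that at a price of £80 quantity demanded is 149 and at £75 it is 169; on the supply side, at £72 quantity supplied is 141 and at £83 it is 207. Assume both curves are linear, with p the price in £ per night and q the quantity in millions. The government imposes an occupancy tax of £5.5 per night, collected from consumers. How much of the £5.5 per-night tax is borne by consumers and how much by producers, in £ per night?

Consumers bear £3.3 per night; producers bear £2.2 per night.

Demand slope: (169 − 149)/(75 − 80) = -4, so qd = 469 − 4p.
Supply slope: (207 − 141)/(83 − 72) = 6, so qs = 6p − 291.
Without the tax, 469 − 4p = 6p − 291 gives 10p = 760, so p* = £76 and q* = 165.
With the tax collected from consumers, demand (in seller-price terms) shifts: qd = 469 − 4(p + 5.5).
Solving gives q = 151.8 with consumers paying £79.3 and producers receiving £73.8 (the £5.5 wedge).
Burden on consumers: £3.3; on producers: £2.2. (They sum to £5.5.)
The less price-elastic side of the market bears the larger share of a per-unit tax.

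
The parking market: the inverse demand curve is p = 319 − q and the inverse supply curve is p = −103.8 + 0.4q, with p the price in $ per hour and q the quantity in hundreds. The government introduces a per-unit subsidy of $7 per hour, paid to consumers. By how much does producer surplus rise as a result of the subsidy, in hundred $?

Producer surplus rises by $609 hundred.

Inverting to q(p) form: qd = 319 − p; qs = 2.5p + 259.5.
Without the subsidy, 319 − p = 2.5p + 259.5 gives 3.5p = 59.5, so p* = $17 and q* = 302.
With a per-unit subsidy paid to consumers, each effectively pays p − 7, so demand becomes qd = 319 − (p − 7).
Solving gives q = 307 with consumers paying $12 and sellers receiving $19 (the $7 wedge).
ΔPS is the trapezoid between Q = 307 and Q = 302 of height $2: ½ · (302 + 307) · 2 = $609.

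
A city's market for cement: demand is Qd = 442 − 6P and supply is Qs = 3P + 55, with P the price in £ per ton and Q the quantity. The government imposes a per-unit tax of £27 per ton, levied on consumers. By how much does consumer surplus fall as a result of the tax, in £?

Consumer surplus falls by £1413.

Before the tax: set 442 − 6P = 3P + 55 → P* = £43, Q* = 184.
With the tax collected from consumers, demand (in seller-price terms) shifts: Qd = 442 − 6(P + 27).
New equilibrium: consumers pay £52, suppliers receive £25, Q = 130. (Wedge: Pb − Ps = 27.)
ΔCS is the trapezoid between Q = 130 and Q = 184 of height £9: ½ · (184 + 130) · 9 = £1413.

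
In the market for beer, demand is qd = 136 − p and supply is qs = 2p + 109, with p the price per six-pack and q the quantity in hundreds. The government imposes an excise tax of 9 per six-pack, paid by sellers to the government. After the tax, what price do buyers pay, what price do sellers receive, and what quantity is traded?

Buyers pay 15; sellers receive 6; quantity = 121.

Before the tax: set 136 − p = 2p + 109 → p* = 9, q* = 127.
With the tax collected from sellers, supply shifts: qs = 2(p − 9) + 109.
Solving gives q = 121 with buyers paying 15 and sellers receiving 6 (the 9 wedge).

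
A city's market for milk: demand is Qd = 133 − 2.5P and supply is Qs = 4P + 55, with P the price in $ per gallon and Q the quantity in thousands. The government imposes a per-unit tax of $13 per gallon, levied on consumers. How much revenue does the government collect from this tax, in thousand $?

Before the tax: set 133 − 2.5P = 4P + 55 → P* = $12, Q* = 103.
With the tax collected from consumers, demand (in seller-price terms) shifts: Qd = 133 − 2.5(P + 13).
New equilibrium: consumers pay $20, suppliers receive $7, Q = 83. (Wedge: Pb − Ps = 13.)
Revenue = t · Q = 13 · 83 = $1079.

Tax revenue = $1079 thousand.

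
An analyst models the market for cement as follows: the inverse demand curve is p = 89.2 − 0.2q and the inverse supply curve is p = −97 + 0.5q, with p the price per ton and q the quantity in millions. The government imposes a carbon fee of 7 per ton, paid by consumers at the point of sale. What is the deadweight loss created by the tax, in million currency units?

Deadweight loss = 35 million.

Rewrite in direct form: qd = 446 − 5p and qs = 2p + 194.
Without the tax, 446 − 5p = 2p + 194 gives 7p = 252, so p* = 36 and q* = 266.
With the tax collected from consumers, demand (in seller-price terms) shifts: qd = 446 − 5(p + 7).
Solving gives q = 256 with consumers paying 38 and producers receiving 31 (the 7 wedge).
Quantity falls by |ΔQ| = |266 − 256| = 10.
DWL = ½ · t · |ΔQ| = ½ · 7 · 10 = 35.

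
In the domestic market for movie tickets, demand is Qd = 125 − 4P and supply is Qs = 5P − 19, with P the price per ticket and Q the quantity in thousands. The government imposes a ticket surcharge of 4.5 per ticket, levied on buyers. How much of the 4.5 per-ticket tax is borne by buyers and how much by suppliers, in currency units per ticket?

Buyers bear 2.5 per ticket; suppliers bear 2 per ticket.

Without the tax, 125 − 4P = 5P − 19 gives 9P = 144, so P* = 16 and Q* = 61.
With the tax collected from buyers, demand (in seller-price terms) shifts: Qd = 125 − 4(P + 4.5).
Solving gives Q = 51 with buyers paying 18.5 and suppliers receiving 14 (the 4.5 wedge).
Burden on buyers: 2.5; on suppliers: 2. (They sum to 4.5.)
The less price-elastic side of the market bears the larger share of a per-unit tax.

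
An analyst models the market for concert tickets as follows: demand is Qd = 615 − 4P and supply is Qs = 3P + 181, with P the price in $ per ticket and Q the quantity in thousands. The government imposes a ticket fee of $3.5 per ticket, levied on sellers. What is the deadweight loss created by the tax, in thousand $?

Before the tax: set 615 − 4P = 3P + 181 → P* = $62, Q* = 367.
With the tax collected from sellers, supply shifts: Qs = 3(P − 3.5) + 181.
New equilibrium: buyers pay $63.5, sellers receive $60, Q = 361. (Wedge: Pb − Ps = 3.5.)
Quantity falls by |ΔQ| = |367 − 361| = 6.
DWL = ½ · t · |ΔQ| = ½ · 3.5 · 6 = $10.5.

Deadweight loss = $10.5 thousand.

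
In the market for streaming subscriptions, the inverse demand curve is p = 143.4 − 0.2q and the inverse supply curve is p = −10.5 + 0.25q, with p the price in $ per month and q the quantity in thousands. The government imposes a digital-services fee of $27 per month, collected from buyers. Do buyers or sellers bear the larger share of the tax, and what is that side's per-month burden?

Inverting to q(p) form: qd = 717 − 5p; qs = 4p + 42.
Before the tax: set 717 − 5p = 4p + 42 → p* = $75, q* = 342.
With the tax collected from buyers, demand (in seller-price terms) shifts: qd = 717 − 5(p + 27).
Solving gives q = 282 with buyers paying $87 and sellers receiving $60 (the $27 wedge).
Per-month burden: buyers $12, sellers $15.
Sellers take the larger share because supply is less price-elastic here (demand slope 5 vs supply slope 4).
The less price-elastic side of the market bears the larger share of a per-unit tax.

Sellers bear the larger share: $15 per month.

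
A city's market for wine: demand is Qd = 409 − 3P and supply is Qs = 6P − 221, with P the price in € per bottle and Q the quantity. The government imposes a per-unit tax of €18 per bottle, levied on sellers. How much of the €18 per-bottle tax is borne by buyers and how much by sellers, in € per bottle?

Without the tax, 409 − 3P = 6P − 221 gives 9P = 630, so P* = €70 and Q* = 199.
With the tax collected from sellers, supply shifts: Qs = 6(P − 18) − 221.
Solving gives Q = 163 with buyers paying €82 and sellers receiving €64 (the €18 wedge).
Burden on buyers: €12; on sellers: €6. (They sum to €18.)
The less price-elastic side of the market bears the larger share of a per-unit tax.

Buyers bear €12 per bottle; sellers bear €6 per bottle.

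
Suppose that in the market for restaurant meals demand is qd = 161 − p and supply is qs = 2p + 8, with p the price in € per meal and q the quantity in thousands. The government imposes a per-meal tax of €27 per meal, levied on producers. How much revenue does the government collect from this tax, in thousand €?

Before the tax: set 161 − p = 2p + 8 → p* = €51, q* = 110.
With the tax collected from producers, supply shifts: qs = 2(p − 27) + 8.
New equilibrium: buyers pay €69, producers receive €42, q = 92. (Wedge: pb − ps = 27.)
Revenue = t · Q = 27 · 92 = €2484.

Tax revenue = €2484 thousand.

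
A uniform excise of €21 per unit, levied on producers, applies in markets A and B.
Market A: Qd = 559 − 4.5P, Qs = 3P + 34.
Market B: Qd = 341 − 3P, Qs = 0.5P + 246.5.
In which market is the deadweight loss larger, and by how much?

Market A: pre-tax P* = €70, Q* = 244; post-tax Q = 206.2; deadweight loss = €396.9.
Market B: pre-tax P* = €27, Q* = 260; post-tax Q = 251; deadweight loss = €94.5.
Difference: €396.9 vs €94.5 → market A is larger by €302.4.

Market A, by €302.4.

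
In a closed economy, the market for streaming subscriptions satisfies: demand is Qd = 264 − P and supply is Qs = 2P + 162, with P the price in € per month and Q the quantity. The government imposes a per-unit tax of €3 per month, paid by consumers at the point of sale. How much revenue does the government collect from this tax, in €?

Without the tax, 264 − P = 2P + 162 gives 3P = 102, so P* = €34 and Q* = 230.
With the tax collected from consumers, demand (in seller-price terms) shifts: Qd = 264 − (P + 3).
New equilibrium: consumers pay €36, producers receive €33, Q = 228. (Wedge: Pb − Ps = 3.)
Revenue = t · Q = 3 · 228 = €684.

Tax revenue = €684.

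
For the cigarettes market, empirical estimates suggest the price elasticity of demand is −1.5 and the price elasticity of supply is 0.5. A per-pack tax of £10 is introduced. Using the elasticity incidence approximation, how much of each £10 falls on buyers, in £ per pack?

Buyers bear ≈ £2.5 per pack.

Incidence ratio: buyers' share ≈ εs / (εs + |εd|) = 0.5 / (0.5 + 1.5) = 0.25.
So buyers bear ≈ 0.25 × £10 = £2.5; suppliers bear £7.5.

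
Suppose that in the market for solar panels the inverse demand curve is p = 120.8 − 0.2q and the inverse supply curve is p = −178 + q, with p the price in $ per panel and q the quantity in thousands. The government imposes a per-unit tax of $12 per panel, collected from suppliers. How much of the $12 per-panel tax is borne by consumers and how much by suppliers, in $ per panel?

Consumers bear $2 per panel; suppliers bear $10 per panel.

Rewrite in direct form: qd = 604 − 5p and qs = p + 178.
Without the tax, 604 − 5p = p + 178 gives 6p = 426, so p* = $71 and q* = 249.
With the tax collected from suppliers, supply shifts: qs = (p − 12) + 178.
New equilibrium: consumers pay $73, suppliers receive $61, q = 239. (Wedge: pb − ps = 12.)
Burden on consumers: $2; on suppliers: $10. (They sum to $12.)
The less price-elastic side of the market bears the larger share of a per-unit tax.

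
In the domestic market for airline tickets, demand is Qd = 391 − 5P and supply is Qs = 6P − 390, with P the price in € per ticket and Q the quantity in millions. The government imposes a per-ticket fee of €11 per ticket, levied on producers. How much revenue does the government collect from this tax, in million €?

Tax revenue = €66 million.

Without the tax, 391 − 5P = 6P − 390 gives 11P = 781, so P* = €71 and Q* = 36.
With the tax collected from producers, supply shifts: Qs = 6(P − 11) − 390.
New equilibrium: consumers pay €77, producers receive €66, Q = 6. (Wedge: Pb − Ps = 11.)
Revenue = t · Q = 11 · 6 = €66.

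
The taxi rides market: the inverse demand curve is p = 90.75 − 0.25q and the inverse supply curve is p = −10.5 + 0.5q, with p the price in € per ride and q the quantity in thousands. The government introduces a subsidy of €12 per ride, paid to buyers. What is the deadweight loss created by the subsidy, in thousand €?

Deadweight loss = €96 thousand.

Rewrite in direct form: qd = 363 − 4p and qs = 2p + 21.
Without the subsidy, 363 − 4p = 2p + 21 gives 6p = 342, so p* = €57 and q* = 135.
With a per-unit subsidy paid to buyers, each effectively pays p − 12, so demand becomes qd = 363 − 4(p − 12).
Solving gives q = 151 with buyers paying €53 and sellers receiving €65 (the €12 wedge).
Quantity rises by |ΔQ| = |135 − 151| = 16.
DWL = ½ · t · |ΔQ| = ½ · 12 · 16 = €96.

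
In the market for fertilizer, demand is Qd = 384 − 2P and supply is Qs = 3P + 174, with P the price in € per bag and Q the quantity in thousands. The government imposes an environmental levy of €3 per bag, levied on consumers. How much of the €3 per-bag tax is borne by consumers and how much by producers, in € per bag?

Consumers bear €1.8 per bag; producers bear €1.2 per bag.

Without the tax, 384 − 2P = 3P + 174 gives 5P = 210, so P* = €42 and Q* = 300.
With the tax collected from consumers, demand (in seller-price terms) shifts: Qd = 384 − 2(P + 3).
Solving gives Q = 296.4 with consumers paying €43.8 and producers receiving €40.8 (the €3 wedge).
Burden on consumers: €1.8; on producers: €1.2. (They sum to €3.)
The less price-elastic side of the market bears the larger share of a per-unit tax.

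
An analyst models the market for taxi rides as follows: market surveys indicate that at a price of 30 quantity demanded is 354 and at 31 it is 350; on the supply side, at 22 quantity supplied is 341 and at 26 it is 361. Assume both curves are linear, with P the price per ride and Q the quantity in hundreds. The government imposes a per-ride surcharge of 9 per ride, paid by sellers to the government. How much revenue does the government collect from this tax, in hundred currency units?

Tax revenue = 3114 hundred.

Demand slope: (350 − 354)/(31 − 30) = -4, so Qd = 474 − 4P.
Supply slope: (361 − 341)/(26 − 22) = 5, so Qs = 5P + 231.
Before the tax: set 474 − 4P = 5P + 231 → P* = 27, Q* = 366.
With the tax collected from sellers, supply shifts: Qs = 5(P − 9) + 231.
New equilibrium: buyers pay 32, sellers receive 23, Q = 346. (Wedge: Pb − Ps = 9.)
Revenue = t · Q = 9 · 346 = 3114.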